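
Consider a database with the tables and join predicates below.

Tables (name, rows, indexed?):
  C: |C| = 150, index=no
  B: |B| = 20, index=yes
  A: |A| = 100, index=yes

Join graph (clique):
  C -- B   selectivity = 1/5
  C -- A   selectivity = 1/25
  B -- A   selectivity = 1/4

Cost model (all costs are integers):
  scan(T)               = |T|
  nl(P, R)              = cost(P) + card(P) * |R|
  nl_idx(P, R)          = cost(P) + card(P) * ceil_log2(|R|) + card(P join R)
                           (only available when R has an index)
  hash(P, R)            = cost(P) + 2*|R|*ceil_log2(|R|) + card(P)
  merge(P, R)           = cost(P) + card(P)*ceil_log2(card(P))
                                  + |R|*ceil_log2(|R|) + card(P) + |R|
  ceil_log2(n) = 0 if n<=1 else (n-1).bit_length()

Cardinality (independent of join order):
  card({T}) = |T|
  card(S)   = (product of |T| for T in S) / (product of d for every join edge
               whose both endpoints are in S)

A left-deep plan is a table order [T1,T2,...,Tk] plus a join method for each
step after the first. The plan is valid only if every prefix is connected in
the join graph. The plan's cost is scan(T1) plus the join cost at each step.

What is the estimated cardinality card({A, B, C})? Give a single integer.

600

Tables in S: A(100), B(20), C(150)
Edges inside S: C-B(d=5), C-A(d=25), B-A(d=4)
numerator = 100 * 20 * 150 = 300000
denominator = 5 * 25 * 4 = 500
card(S) = 300000 / 500 = 600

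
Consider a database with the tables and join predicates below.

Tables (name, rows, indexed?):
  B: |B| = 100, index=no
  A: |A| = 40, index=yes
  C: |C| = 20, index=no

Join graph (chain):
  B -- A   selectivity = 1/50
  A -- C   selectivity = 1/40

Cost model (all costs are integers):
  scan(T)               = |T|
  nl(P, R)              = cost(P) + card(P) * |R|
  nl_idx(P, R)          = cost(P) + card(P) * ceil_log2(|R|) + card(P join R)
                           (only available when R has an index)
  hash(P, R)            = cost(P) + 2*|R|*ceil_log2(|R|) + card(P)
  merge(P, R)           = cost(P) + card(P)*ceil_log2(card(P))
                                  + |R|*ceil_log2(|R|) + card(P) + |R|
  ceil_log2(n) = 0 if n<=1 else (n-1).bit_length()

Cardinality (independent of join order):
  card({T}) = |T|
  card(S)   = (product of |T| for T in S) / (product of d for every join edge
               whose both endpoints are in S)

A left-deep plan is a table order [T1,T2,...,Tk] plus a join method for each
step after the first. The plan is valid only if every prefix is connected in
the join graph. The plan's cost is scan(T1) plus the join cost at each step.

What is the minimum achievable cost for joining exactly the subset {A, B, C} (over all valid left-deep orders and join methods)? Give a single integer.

Selinger DP over subsets of {A,B,C}:
  {B}: scan cost=100, card=100
  {A}: scan cost=40, card=40
  {C}: scan cost=20, card=20
  {AB}: card=80; try (A,hash)→680, (A,nl_idx)→780, (B,merge)→1120, (A,merge)→1180, (B,hash)→1480, (B,nl)→4040 …(+1); best=680 via (A,hash)
  {AC}: card=20; try (A,nl_idx)→160, (C,hash)→280, (A,merge)→420, (C,merge)→440, (A,hash)→520, (A,nl)→820 …(+1); best=160 via (A,nl_idx)
  {ABC}: card=40; try (C,hash)→960, (B,merge)→1080, (C,merge)→1440, (B,hash)→1580, (B,nl)→2160, (C,nl)→2280; best=960 via (C,hash)

960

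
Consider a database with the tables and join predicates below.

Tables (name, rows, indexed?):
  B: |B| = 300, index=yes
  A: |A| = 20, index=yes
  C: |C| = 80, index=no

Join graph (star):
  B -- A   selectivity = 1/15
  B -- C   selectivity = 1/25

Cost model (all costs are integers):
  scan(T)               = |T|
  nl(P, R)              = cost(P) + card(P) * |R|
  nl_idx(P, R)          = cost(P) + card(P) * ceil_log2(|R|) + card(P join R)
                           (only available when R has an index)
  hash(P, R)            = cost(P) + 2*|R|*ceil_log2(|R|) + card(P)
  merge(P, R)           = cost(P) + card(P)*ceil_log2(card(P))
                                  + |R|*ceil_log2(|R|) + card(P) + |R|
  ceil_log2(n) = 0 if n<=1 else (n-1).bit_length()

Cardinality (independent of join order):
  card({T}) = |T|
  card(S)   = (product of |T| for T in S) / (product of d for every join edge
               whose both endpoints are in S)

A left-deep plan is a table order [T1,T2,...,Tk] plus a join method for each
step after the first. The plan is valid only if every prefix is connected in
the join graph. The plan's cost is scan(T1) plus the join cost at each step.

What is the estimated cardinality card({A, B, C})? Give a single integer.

Tables in S: A(20), B(300), C(80)
Edges inside S: B-A(d=15), B-C(d=25)
numerator = 20 * 300 * 80 = 480000
denominator = 15 * 25 = 375
card(S) = 480000 / 375 = 1280

1280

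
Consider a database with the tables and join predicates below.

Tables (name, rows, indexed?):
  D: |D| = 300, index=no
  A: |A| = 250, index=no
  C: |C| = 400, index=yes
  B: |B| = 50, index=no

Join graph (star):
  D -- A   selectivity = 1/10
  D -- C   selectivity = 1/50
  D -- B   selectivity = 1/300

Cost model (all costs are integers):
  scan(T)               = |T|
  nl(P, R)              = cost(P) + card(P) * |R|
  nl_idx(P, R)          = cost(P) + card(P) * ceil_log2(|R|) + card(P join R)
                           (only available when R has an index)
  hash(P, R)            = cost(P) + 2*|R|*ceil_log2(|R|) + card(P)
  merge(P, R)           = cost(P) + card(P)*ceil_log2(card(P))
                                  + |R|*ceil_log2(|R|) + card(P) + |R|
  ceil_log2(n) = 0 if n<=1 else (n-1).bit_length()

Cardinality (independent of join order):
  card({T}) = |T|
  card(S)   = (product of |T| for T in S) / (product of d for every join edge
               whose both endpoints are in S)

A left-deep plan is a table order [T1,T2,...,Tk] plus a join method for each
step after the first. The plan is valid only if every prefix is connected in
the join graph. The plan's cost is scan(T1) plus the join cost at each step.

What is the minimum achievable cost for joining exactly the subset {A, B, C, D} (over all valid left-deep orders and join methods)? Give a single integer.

Selinger DP over subsets of {A,B,C,D}:
  {D}: scan cost=300, card=300
  {A}: scan cost=250, card=250
  {C}: scan cost=400, card=400
  {B}: scan cost=50, card=50
  {AD}: card=7500; try (A,hash)→4600, (D,merge)→5500, (A,merge)→5550, (D,hash)→5900, (D,nl)→75250, (A,nl)→75300; best=4600 via (A,hash)
  {CD}: card=2400; try (C,nl_idx)→5400, (D,hash)→6200, (C,merge)→7300, (D,merge)→7400, (C,hash)→7800, (C,nl)→120300 …(+1); best=5400 via (C,nl_idx)
  {BD}: card=50; try (B,hash)→1200, (D,merge)→3400, (B,merge)→3650, (D,hash)→5500, (D,nl)→15050, (B,nl)→15300; best=1200 via (B,hash)
  {ACD}: card=60000; try (A,hash)→11800, (C,hash)→19300, (A,merge)→38850, (C,merge)→113600, (C,nl_idx)→132100, (A,nl)→605400 …(+1); best=11800 via (A,hash)
  {ABD}: card=1250; try (A,merge)→3800, (A,hash)→5250, (B,hash)→12700, (A,nl)→13700, (B,merge)→109950, (B,nl)→379600; best=3800 via (A,merge)
  {BCD}: card=400; try (C,nl_idx)→2050, (C,merge)→5550, (B,hash)→8400, (C,hash)→8450, (C,nl)→21200, (B,merge)→36950 …(+1); best=2050 via (C,nl_idx)
  {ABCD}: card=10000; try (A,hash)→6450, (A,merge)→8300, (C,hash)→12250, (C,merge)→22800, (C,nl_idx)→25050, (B,hash)→72400 …(+4); best=6450 via (A,hash)

6450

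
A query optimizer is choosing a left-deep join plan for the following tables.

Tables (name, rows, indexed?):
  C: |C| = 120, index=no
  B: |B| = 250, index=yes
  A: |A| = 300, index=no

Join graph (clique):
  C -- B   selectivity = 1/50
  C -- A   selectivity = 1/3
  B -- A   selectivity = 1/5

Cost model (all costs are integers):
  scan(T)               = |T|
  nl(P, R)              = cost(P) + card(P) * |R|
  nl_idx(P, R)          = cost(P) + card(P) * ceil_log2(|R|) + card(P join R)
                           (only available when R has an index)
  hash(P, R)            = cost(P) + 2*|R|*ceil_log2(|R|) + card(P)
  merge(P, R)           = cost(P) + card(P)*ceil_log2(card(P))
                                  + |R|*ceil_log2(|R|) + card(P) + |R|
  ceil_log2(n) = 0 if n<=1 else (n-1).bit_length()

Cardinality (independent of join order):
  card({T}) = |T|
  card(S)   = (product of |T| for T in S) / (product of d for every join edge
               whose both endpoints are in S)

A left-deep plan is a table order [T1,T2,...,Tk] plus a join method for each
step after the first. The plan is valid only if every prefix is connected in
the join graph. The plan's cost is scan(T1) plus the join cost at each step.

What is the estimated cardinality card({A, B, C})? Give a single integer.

Tables in S: A(300), B(250), C(120)
Edges inside S: C-B(d=50), C-A(d=3), B-A(d=5)
numerator = 300 * 250 * 120 = 9000000
denominator = 50 * 3 * 5 = 750
card(S) = 9000000 / 750 = 12000

12000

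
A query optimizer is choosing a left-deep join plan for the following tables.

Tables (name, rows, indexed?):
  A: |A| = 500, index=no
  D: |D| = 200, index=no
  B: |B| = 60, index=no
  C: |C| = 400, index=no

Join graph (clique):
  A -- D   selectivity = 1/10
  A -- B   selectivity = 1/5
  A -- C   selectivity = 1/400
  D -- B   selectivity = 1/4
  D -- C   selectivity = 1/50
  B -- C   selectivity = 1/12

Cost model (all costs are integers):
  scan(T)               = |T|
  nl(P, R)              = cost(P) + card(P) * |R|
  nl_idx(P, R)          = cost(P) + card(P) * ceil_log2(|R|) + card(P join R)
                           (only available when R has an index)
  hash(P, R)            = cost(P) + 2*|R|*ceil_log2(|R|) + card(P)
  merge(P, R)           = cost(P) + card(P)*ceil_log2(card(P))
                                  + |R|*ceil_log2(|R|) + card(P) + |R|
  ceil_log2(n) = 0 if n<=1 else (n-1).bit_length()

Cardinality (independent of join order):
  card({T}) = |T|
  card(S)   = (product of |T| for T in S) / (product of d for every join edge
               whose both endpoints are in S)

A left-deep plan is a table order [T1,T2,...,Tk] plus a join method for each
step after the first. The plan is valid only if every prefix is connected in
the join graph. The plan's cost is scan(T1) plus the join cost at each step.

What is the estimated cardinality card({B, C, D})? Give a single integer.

Tables in S: B(60), C(400), D(200)
Edges inside S: D-B(d=4), D-C(d=50), B-C(d=12)
numerator = 60 * 400 * 200 = 4800000
denominator = 4 * 50 * 12 = 2400
card(S) = 4800000 / 2400 = 2000

2000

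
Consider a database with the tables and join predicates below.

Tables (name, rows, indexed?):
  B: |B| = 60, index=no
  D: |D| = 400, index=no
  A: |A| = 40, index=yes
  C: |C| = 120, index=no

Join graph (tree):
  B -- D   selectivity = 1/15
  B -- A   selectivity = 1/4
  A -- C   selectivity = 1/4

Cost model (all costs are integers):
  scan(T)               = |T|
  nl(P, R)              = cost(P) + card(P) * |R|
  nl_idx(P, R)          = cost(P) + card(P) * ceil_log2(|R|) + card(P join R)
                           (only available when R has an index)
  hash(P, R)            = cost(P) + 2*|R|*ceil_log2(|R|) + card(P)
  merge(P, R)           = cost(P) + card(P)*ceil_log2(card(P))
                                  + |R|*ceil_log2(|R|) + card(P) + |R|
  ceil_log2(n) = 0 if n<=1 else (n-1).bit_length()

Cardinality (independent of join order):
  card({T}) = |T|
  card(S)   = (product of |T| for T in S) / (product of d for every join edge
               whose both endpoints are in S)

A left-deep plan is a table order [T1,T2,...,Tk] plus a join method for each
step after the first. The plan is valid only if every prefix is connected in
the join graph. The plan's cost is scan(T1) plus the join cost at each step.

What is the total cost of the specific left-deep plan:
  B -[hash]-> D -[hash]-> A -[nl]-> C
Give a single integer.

step 1: scan B: cost=60, card=60
step 2: join D via hash
    card(P join D) = 60*400/(15) = 1600
    cost = 60 + 2*400*9 + 60 = 7320
step 3: join A via hash
    card(P join A) = 1600*40/(4) = 16000
    cost = 7320 + 2*40*6 + 1600 = 9400
step 4: join C via nl
    card(P join C) = 16000*120/(4) = 480000
    cost = 9400 + 16000*120 = 1929400

1929400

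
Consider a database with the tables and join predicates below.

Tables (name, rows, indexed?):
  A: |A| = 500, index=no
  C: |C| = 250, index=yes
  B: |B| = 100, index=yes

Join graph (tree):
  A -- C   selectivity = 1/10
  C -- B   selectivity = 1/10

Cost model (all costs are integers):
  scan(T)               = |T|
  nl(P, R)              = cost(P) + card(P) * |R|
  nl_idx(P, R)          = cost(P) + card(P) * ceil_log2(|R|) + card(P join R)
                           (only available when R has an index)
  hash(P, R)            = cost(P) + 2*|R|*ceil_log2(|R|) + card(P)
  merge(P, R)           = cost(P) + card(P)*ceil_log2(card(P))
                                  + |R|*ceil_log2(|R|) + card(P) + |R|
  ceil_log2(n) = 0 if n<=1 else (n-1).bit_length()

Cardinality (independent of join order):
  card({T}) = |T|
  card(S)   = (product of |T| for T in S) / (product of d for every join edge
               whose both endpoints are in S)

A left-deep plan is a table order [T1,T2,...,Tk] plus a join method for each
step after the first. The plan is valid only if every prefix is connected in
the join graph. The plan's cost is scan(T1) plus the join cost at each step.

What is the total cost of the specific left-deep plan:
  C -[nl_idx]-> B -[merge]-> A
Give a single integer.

step 1: scan C: cost=250, card=250
step 2: join B via nl_idx
    card(P join B) = 250*100/(10) = 2500
    cost = 250 + 250*7 + 2500 = 4500
step 3: join A via merge
    card(P join A) = 2500*500/(10) = 125000
    cost = 4500 + 2500*12 + 500*9 + 2500 + 500 = 42000

42000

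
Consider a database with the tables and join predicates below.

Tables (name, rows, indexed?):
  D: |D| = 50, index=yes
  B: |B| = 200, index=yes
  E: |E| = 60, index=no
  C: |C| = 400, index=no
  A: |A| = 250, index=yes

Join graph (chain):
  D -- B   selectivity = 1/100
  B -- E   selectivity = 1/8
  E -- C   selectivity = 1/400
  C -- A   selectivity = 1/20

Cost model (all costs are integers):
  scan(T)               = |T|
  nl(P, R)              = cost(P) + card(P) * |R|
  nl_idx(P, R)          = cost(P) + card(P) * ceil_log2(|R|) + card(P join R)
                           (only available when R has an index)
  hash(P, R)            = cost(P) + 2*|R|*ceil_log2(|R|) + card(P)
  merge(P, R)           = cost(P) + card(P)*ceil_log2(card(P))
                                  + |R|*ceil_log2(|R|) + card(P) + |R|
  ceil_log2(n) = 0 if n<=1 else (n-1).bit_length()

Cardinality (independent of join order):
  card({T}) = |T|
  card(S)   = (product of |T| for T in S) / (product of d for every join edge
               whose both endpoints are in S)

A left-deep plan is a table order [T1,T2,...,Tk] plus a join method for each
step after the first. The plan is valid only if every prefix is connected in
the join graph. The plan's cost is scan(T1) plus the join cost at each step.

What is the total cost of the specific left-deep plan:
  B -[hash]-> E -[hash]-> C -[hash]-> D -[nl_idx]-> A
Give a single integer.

step 1: scan B: cost=200, card=200
step 2: join E via hash
    card(P join E) = 200*60/(8) = 1500
    cost = 200 + 2*60*6 + 200 = 1120
step 3: join C via hash
    card(P join C) = 1500*400/(400) = 1500
    cost = 1120 + 2*400*9 + 1500 = 9820
step 4: join D via hash
    card(P join D) = 1500*50/(100) = 750
    cost = 9820 + 2*50*6 + 1500 = 11920
step 5: join A via nl_idx
    card(P join A) = 750*250/(20) = 9375
    cost = 11920 + 750*8 + 9375 = 27295

27295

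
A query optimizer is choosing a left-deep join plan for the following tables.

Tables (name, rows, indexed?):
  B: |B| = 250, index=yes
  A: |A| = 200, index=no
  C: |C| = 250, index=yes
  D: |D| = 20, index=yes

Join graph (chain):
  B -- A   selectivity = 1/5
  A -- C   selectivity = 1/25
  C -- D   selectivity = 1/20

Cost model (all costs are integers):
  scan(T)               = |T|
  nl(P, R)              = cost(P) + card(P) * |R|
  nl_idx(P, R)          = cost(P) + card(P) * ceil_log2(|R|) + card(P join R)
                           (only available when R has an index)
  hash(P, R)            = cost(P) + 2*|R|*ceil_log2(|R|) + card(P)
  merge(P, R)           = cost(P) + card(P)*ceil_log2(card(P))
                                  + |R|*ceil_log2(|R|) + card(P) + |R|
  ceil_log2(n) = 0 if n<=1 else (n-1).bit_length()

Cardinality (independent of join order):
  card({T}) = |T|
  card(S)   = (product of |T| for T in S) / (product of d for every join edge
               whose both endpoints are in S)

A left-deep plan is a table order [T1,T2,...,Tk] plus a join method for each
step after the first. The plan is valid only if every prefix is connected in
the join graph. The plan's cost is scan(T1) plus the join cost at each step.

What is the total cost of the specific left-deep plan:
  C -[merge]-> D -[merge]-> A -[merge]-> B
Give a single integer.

step 1: scan C: cost=250, card=250
step 2: join D via merge
    card(P join D) = 250*20/(20) = 250
    cost = 250 + 250*8 + 20*5 + 250 + 20 = 2620
step 3: join A via merge
    card(P join A) = 250*200/(25) = 2000
    cost = 2620 + 250*8 + 200*8 + 250 + 200 = 6670
step 4: join B via merge
    card(P join B) = 2000*250/(5) = 100000
    cost = 6670 + 2000*11 + 250*8 + 2000 + 250 = 32920

32920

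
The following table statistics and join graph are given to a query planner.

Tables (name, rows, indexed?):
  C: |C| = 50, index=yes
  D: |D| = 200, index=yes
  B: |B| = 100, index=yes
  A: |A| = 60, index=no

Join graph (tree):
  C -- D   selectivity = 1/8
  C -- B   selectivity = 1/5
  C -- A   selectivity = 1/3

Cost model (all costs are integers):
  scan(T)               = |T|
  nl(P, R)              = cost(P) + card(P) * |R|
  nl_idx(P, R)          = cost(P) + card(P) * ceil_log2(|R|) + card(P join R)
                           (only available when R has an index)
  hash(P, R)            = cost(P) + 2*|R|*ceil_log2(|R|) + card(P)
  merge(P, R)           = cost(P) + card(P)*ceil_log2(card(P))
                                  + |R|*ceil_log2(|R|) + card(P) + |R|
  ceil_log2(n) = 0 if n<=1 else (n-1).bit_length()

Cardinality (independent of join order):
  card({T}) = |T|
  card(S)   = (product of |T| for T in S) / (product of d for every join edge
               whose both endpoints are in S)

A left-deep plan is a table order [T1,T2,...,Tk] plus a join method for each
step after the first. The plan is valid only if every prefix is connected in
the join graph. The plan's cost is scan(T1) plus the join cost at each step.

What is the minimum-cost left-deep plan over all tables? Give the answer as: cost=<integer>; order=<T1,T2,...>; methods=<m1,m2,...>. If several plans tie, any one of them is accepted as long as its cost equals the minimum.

cost=25720; order=B,C,A,D; methods=hash,hash,hash

Selinger DP (subsets sized 1..n):
  {C}: scan cost=50, card=50
  {D}: scan cost=200, card=200
  {B}: scan cost=100, card=100
  {A}: scan cost=60, card=60
  {CD}: card=1250; try (C,hash)→1000, (D,nl_idx)→1700, (D,merge)→2200, (C,merge)→2350, (C,nl_idx)→2650, (D,hash)→3300 …(+2); best=1000 via (C,hash)
  {BC}: card=1000; try (C,hash)→800, (B,merge)→1200, (C,merge)→1250, (B,nl_idx)→1400, (B,hash)→1500, (C,nl_idx)→1700 …(+2); best=800 via (C,hash)
  {AC}: card=1000; try (C,hash)→720, (A,hash)→820, (A,merge)→820, (C,merge)→830, (C,nl_idx)→1420, (A,nl)→3050 …(+1); best=720 via (C,hash)
  {BCD}: card=25000; try (B,hash)→3650, (D,hash)→5000, (D,merge)→13600, (B,merge)→16800, (D,nl_idx)→33800, (B,nl_idx)→34750 …(+2); best=3650 via (B,hash)
  {ACD}: card=25000; try (A,hash)→2970, (D,hash)→4920, (D,merge)→13520, (A,merge)→16420, (D,nl_idx)→33720, (A,nl)→76000 …(+1); best=2970 via (A,hash)
  {ABC}: card=20000; try (A,hash)→2520, (B,hash)→3120, (A,merge)→12220, (B,merge)→12520, (B,nl_idx)→27720, (A,nl)→60800 …(+1); best=2520 via (A,hash)
  {ABCD}: card=500000; try (D,hash)→25720, (B,hash)→29370, (A,hash)→29370, (D,merge)→324320, (B,merge)→403770, (A,merge)→404070 …(+5); best=25720 via (D,hash)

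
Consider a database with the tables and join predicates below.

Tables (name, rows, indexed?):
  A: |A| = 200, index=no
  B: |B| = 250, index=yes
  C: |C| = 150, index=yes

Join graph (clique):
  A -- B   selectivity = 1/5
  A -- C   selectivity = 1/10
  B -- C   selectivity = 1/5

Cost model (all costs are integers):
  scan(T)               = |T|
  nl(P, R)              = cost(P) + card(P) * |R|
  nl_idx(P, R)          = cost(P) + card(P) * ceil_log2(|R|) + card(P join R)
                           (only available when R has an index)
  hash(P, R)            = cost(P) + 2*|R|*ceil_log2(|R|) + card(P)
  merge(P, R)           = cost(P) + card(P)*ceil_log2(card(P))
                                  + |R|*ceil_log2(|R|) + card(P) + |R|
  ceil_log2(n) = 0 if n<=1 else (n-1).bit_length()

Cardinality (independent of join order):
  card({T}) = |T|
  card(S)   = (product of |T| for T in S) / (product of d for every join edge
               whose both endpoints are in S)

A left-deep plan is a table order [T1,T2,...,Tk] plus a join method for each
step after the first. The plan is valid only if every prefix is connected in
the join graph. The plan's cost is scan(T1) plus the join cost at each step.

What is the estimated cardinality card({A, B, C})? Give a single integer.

30000

Tables in S: A(200), B(250), C(150)
Edges inside S: A-B(d=5), A-C(d=10), B-C(d=5)
numerator = 200 * 250 * 150 = 7500000
denominator = 5 * 10 * 5 = 250
card(S) = 7500000 / 250 = 30000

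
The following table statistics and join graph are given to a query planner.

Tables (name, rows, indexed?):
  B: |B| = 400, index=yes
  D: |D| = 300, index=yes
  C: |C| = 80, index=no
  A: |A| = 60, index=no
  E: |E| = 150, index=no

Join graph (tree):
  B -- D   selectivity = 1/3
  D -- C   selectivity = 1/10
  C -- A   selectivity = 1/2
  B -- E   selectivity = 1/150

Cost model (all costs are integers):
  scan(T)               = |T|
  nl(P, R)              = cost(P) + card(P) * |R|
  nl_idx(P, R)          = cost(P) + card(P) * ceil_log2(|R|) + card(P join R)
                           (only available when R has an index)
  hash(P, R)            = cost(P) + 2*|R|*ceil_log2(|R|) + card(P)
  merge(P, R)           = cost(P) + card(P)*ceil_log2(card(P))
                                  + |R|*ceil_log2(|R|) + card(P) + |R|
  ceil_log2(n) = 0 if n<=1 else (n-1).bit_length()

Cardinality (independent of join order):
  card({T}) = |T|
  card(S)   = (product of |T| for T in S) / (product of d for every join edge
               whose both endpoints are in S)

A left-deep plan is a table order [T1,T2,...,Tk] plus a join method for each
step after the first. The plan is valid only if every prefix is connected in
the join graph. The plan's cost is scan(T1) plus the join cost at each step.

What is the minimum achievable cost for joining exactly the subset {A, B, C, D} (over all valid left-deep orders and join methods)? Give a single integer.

Selinger DP over subsets of {A,B,C,D}:
  {B}: scan cost=400, card=400
  {D}: scan cost=300, card=300
  {C}: scan cost=80, card=80
  {A}: scan cost=60, card=60
  {BD}: card=40000; try (D,hash)→6200, (B,merge)→7300, (D,merge)→7400, (B,hash)→7800, (B,nl_idx)→43000, (D,nl_idx)→44000 …(+2); best=6200 via (D,hash)
  {CD}: card=2400; try (C,hash)→1720, (D,nl_idx)→3200, (D,merge)→3720, (C,merge)→3940, (D,hash)→5560, (D,nl)→24080 …(+1); best=1720 via (C,hash)
  {AC}: card=2400; try (A,hash)→880, (C,merge)→1120, (A,merge)→1140, (C,hash)→1240, (C,nl)→4860, (A,nl)→4880; best=880 via (A,hash)
  {BCD}: card=320000; try (B,hash)→11320, (B,merge)→36920, (C,hash)→47320, (B,nl_idx)→343320, (C,merge)→686840, (B,nl)→961720 …(+1); best=11320 via (B,hash)
  {ACD}: card=72000; try (A,hash)→4840, (D,hash)→8680, (A,merge)→33340, (D,merge)→35080, (D,nl_idx)→94480, (A,nl)→145720 …(+1); best=4840 via (A,hash)
  {ABCD}: card=9600000; try (B,hash)→84040, (A,hash)→332040, (B,merge)→1304840, (A,merge)→6411740, (B,nl_idx)→10252840, (A,nl)→19211320 …(+1); best=84040 via (B,hash)

84040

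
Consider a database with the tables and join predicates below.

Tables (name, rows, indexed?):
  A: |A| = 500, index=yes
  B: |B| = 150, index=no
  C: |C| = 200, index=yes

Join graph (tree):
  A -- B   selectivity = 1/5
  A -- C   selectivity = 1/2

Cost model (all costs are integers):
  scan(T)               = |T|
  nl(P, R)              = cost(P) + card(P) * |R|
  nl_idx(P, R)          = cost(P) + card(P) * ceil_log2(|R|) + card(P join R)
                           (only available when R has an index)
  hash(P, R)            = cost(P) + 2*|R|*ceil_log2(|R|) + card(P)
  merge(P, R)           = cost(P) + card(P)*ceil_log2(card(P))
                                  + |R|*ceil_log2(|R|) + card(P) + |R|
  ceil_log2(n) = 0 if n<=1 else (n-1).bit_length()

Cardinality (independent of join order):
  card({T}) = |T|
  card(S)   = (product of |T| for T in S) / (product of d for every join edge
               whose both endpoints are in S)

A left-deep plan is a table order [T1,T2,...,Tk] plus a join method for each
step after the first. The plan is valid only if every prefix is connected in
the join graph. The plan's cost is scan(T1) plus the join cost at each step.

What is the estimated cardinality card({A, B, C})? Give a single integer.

Tables in S: A(500), B(150), C(200)
Edges inside S: A-B(d=5), A-C(d=2)
numerator = 500 * 150 * 200 = 15000000
denominator = 5 * 2 = 10
card(S) = 15000000 / 10 = 1500000

1500000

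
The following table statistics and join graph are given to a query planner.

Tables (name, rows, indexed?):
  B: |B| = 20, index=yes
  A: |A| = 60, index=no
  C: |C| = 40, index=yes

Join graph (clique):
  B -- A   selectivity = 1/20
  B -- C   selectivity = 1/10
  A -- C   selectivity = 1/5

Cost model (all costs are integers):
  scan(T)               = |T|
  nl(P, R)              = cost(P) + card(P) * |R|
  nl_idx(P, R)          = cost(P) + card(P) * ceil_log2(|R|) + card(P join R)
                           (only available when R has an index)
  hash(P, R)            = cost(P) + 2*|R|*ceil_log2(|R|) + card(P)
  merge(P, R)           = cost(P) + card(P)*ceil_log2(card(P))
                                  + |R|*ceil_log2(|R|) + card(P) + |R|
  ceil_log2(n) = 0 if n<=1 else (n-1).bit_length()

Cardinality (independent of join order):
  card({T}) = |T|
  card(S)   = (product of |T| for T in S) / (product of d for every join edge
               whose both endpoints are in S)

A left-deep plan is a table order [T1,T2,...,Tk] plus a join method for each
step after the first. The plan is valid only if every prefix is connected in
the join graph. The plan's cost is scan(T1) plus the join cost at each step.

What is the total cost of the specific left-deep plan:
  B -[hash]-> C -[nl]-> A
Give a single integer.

5320

step 1: scan B: cost=20, card=20
step 2: join C via hash
    card(P join C) = 20*40/(10) = 80
    cost = 20 + 2*40*6 + 20 = 520
step 3: join A via nl
    card(P join A) = 80*60/(20*5) = 48
    cost = 520 + 80*60 = 5320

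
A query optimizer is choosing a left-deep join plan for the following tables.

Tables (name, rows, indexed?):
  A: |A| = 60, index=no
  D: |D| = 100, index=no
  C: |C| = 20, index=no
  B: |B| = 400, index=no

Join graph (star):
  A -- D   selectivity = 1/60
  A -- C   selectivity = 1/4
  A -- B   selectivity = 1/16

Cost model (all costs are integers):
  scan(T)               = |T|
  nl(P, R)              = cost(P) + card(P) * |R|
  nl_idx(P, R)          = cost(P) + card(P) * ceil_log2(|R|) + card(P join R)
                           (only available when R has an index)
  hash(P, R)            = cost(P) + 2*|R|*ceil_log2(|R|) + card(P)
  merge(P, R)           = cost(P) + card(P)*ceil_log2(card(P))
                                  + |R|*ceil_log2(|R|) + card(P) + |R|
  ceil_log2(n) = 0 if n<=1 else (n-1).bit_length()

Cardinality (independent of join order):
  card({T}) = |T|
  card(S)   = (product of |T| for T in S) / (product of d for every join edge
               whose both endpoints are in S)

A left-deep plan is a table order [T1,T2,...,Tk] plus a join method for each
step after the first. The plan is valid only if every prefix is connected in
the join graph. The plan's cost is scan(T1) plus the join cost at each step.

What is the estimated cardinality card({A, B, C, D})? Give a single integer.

Tables in S: A(60), B(400), C(20), D(100)
Edges inside S: A-D(d=60), A-C(d=4), A-B(d=16)
numerator = 60 * 400 * 20 * 100 = 48000000
denominator = 60 * 4 * 16 = 3840
card(S) = 48000000 / 3840 = 12500

12500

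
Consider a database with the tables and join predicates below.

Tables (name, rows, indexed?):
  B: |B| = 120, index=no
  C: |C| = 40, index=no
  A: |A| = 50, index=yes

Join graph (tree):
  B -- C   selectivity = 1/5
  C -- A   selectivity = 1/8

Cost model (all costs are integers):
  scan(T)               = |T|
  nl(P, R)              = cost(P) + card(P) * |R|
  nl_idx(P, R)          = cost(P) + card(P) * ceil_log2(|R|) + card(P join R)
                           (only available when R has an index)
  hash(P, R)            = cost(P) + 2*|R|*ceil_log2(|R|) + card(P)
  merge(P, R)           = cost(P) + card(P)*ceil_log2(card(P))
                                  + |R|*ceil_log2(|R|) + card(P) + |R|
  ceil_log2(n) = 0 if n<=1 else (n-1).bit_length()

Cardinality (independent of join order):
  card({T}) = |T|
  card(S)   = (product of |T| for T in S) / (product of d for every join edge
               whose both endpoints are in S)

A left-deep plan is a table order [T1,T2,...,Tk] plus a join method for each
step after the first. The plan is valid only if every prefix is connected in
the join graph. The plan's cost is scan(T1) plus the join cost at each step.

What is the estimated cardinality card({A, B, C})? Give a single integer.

6000

Tables in S: A(50), B(120), C(40)
Edges inside S: B-C(d=5), C-A(d=8)
numerator = 50 * 120 * 40 = 240000
denominator = 5 * 8 = 40
card(S) = 240000 / 40 = 6000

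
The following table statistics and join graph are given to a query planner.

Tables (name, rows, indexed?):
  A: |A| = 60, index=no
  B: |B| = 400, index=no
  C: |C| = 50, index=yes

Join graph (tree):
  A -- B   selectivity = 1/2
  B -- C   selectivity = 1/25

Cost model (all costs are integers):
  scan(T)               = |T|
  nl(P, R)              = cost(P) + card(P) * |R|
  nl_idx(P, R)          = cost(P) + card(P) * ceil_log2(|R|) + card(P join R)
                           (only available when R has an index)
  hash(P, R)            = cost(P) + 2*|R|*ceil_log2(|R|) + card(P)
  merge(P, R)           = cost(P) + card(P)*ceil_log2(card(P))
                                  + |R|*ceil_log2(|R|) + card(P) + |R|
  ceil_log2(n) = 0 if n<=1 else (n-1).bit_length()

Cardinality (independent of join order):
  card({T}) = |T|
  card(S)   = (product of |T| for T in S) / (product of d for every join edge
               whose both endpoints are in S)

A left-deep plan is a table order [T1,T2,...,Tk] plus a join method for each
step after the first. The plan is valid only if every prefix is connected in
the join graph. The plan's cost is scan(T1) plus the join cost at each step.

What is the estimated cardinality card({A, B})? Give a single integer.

12000

Tables in S: A(60), B(400)
Edges inside S: A-B(d=2)
numerator = 60 * 400 = 24000
denominator = 2 = 2
card(S) = 24000 / 2 = 12000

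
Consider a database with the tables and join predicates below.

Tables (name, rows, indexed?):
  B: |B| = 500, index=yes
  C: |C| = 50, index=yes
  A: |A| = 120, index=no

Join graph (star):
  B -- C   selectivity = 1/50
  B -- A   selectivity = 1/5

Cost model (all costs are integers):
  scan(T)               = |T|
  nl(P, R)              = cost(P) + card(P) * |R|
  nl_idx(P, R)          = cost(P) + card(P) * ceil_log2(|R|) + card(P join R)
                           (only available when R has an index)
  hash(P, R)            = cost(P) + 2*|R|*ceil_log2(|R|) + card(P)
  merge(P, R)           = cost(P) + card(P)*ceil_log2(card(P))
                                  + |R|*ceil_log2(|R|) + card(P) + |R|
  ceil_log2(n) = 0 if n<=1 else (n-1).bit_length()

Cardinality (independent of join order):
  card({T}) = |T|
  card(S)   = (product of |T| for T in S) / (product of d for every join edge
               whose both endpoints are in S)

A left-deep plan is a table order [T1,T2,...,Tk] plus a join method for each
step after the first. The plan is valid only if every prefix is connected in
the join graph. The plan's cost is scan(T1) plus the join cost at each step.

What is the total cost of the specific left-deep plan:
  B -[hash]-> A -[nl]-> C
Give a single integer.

602680

step 1: scan B: cost=500, card=500
step 2: join A via hash
    card(P join A) = 500*120/(5) = 12000
    cost = 500 + 2*120*7 + 500 = 2680
step 3: join C via nl
    card(P join C) = 12000*50/(50) = 12000
    cost = 2680 + 12000*50 = 602680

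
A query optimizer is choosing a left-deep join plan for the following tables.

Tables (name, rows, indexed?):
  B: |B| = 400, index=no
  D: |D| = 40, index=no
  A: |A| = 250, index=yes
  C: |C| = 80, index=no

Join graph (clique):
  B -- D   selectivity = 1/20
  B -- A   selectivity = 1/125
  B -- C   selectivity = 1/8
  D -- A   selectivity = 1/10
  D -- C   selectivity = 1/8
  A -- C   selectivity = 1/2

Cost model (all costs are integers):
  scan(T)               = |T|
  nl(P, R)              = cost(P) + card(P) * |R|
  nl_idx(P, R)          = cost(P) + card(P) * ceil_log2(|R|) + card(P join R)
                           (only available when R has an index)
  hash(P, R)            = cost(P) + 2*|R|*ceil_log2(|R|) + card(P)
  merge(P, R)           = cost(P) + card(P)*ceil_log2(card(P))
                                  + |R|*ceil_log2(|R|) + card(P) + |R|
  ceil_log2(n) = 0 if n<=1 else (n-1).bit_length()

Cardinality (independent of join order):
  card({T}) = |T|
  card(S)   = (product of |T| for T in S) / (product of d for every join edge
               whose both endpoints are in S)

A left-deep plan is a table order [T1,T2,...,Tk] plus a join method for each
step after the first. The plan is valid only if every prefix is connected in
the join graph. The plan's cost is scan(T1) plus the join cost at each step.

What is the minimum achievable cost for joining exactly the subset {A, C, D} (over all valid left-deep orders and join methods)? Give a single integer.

Selinger DP over subsets of {A,C,D}:
  {D}: scan cost=40, card=40
  {A}: scan cost=250, card=250
  {C}: scan cost=80, card=80
  {AD}: card=1000; try (D,hash)→980, (A,nl_idx)→1360, (A,merge)→2570, (D,merge)→2780, (A,hash)→4080, (A,nl)→10040 …(+1); best=980 via (D,hash)
  {CD}: card=400; try (D,hash)→640, (C,merge)→960, (D,merge)→1000, (C,hash)→1200, (C,nl)→3240, (D,nl)→3280; best=640 via (D,hash)
  {AC}: card=10000; try (C,hash)→1620, (A,merge)→2970, (C,merge)→3140, (A,hash)→4160, (A,nl_idx)→10720, (A,nl)→20080 …(+1); best=1620 via (C,hash)
  {ACD}: card=5000; try (C,hash)→3100, (A,hash)→5040, (A,merge)→6890, (A,nl_idx)→8840, (D,hash)→12100, (C,merge)→12620 …(+4); best=3100 via (C,hash)

3100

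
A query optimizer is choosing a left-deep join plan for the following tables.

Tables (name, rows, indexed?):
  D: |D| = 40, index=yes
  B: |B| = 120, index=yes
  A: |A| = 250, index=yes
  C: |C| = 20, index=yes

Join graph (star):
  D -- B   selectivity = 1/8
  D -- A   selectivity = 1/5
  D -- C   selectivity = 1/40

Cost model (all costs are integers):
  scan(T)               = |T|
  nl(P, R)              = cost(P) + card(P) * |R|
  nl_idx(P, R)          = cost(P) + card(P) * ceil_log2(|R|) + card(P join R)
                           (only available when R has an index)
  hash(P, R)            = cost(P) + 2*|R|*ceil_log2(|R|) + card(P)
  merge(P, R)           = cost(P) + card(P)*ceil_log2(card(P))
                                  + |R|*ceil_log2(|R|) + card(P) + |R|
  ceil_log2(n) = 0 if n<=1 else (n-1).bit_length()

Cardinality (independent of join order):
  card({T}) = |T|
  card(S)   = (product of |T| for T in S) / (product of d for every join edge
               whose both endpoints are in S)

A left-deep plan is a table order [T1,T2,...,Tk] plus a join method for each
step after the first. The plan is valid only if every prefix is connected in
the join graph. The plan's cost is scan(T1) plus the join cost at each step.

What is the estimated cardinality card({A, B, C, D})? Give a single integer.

Tables in S: A(250), B(120), C(20), D(40)
Edges inside S: D-B(d=8), D-A(d=5), D-C(d=40)
numerator = 250 * 120 * 20 * 40 = 24000000
denominator = 8 * 5 * 40 = 1600
card(S) = 24000000 / 1600 = 15000

15000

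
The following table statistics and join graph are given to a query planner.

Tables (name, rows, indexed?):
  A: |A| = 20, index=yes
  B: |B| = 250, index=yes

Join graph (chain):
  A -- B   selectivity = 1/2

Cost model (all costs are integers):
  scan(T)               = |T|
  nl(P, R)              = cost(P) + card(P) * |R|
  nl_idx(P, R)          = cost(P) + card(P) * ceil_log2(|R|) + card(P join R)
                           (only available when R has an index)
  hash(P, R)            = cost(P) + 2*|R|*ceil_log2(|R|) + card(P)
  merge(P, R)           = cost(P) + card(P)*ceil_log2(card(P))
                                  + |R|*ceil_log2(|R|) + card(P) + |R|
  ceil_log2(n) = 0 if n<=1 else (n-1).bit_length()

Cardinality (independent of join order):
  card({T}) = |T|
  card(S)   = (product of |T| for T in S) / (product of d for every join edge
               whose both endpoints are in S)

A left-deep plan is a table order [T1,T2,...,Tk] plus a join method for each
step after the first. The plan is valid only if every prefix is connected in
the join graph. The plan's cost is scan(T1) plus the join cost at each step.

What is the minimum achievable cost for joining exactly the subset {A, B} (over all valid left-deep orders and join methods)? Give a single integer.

700

Selinger DP over subsets of {A,B}:
  {A}: scan cost=20, card=20
  {B}: scan cost=250, card=250
  {AB}: card=2500; try (A,hash)→700, (B,merge)→2390, (A,merge)→2620, (B,nl_idx)→2680, (A,nl_idx)→4000, (B,hash)→4040 …(+2); best=700 via (A,hash)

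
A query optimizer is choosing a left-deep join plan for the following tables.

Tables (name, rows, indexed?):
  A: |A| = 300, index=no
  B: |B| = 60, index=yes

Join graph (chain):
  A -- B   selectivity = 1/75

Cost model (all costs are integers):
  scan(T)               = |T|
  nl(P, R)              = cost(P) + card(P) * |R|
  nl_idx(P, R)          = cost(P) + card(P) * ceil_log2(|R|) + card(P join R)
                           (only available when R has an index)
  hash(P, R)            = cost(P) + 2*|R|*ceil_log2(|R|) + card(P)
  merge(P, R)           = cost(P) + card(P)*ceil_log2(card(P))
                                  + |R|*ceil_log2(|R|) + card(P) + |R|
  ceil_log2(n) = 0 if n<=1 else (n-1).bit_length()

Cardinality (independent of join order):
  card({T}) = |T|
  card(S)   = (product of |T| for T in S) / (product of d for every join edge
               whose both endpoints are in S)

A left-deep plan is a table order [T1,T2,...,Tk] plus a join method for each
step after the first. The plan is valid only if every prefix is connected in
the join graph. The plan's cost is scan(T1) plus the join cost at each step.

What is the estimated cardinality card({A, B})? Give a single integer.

Tables in S: A(300), B(60)
Edges inside S: A-B(d=75)
numerator = 300 * 60 = 18000
denominator = 75 = 75
card(S) = 18000 / 75 = 240

240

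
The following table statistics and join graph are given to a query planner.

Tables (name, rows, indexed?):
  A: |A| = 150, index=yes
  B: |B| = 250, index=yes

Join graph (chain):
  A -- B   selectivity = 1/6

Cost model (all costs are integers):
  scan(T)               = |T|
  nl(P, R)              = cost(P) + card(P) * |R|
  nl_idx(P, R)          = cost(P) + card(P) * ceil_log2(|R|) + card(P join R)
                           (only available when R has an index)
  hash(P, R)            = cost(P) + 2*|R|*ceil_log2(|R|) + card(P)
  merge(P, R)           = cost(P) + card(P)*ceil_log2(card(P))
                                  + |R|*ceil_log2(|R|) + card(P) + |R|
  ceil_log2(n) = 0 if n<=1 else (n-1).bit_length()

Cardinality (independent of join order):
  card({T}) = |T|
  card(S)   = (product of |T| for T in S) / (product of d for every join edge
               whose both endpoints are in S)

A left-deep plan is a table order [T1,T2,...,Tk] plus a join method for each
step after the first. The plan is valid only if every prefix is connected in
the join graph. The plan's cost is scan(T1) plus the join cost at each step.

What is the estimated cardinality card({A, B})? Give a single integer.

6250

Tables in S: A(150), B(250)
Edges inside S: A-B(d=6)
numerator = 150 * 250 = 37500
denominator = 6 = 6
card(S) = 37500 / 6 = 6250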